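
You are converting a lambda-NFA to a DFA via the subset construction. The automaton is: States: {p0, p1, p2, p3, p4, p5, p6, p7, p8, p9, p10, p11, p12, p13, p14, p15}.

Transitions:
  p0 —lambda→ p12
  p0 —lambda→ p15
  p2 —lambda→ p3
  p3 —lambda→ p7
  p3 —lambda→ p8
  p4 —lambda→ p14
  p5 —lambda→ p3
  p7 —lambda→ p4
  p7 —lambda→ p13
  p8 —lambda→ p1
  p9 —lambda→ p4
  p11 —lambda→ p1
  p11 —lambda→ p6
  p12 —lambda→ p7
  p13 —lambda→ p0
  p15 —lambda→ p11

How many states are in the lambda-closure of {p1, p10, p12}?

Start with {p1, p10, p12}.
From p12 via lambda: add p7.
From p7 via lambda: add p4, p13.
From p4 via lambda: add p14.
From p13 via lambda: add p0.
From p0 via lambda: add p15.
From p15 via lambda: add p11.
From p11 via lambda: add p6.
lambda-closure = {p0, p1, p4, p6, p7, p10, p11, p12, p13, p14, p15}, which has 11 states.

11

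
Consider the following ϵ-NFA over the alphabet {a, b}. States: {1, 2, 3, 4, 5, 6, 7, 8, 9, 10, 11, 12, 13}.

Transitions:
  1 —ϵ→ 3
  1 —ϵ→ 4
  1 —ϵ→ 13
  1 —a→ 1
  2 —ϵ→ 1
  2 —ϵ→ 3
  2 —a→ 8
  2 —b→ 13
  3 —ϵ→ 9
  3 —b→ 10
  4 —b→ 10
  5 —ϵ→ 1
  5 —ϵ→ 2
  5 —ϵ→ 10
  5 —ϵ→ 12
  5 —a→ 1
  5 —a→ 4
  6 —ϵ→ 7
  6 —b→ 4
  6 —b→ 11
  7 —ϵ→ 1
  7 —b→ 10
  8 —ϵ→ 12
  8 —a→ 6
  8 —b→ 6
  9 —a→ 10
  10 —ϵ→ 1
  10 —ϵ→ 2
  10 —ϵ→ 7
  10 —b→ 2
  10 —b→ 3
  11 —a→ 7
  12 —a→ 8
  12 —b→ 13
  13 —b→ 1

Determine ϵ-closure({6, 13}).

{1, 3, 4, 6, 7, 9, 13}

Start with {6, 13}.
From 6 via ϵ: add 7.
From 7 via ϵ: add 1.
From 1 via ϵ: add 3, 4.
From 3 via ϵ: add 9.
No new states can be added; the closed set is {1, 3, 4, 6, 7, 9, 13}.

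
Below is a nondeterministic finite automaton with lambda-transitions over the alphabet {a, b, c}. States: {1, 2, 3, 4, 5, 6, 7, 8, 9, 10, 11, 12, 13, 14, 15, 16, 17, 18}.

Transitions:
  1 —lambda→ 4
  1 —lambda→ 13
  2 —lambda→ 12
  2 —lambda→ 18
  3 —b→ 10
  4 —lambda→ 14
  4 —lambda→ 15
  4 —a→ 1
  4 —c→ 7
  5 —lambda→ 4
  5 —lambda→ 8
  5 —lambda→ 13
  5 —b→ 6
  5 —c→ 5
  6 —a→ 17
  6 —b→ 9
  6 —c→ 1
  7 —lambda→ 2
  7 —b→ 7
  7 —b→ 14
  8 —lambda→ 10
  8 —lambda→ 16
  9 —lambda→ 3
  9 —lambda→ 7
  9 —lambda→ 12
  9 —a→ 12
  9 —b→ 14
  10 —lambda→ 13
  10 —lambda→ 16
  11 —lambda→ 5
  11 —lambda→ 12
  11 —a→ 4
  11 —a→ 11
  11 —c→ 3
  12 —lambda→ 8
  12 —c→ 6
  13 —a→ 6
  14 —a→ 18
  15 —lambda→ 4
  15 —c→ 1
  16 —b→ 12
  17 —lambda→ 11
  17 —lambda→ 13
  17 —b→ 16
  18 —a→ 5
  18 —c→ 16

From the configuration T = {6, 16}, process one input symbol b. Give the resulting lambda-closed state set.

6 on b → {9}.
16 on b → {12}.
Union after reading b: {9, 12}.
Now take the lambda-closure:
From 9 via lambda: add 3, 7.
From 12 via lambda: add 8.
From 7 via lambda: add 2.
From 8 via lambda: add 10, 16.
From 2 via lambda: add 18.
From 10 via lambda: add 13.
No new states can be added; the closed set is {2, 3, 7, 8, 9, 10, 12, 13, 16, 18}.

{2, 3, 7, 8, 9, 10, 12, 13, 16, 18}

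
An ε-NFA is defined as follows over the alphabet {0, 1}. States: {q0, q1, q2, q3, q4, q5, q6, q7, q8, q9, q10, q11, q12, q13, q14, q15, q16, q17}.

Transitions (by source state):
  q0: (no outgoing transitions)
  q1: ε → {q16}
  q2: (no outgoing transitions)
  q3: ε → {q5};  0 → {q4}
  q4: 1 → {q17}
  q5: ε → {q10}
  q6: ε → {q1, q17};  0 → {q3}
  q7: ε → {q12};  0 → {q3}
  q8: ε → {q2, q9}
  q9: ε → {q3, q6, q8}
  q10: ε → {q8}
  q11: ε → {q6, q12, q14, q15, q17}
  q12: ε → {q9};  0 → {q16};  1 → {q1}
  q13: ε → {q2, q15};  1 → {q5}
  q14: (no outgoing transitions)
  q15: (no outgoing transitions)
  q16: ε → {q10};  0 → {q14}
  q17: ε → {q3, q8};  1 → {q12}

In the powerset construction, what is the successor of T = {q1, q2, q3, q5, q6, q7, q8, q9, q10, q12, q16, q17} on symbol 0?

{q1, q2, q3, q4, q5, q6, q8, q9, q10, q14, q16, q17}

q3 on 0 → {q4}.
q6 on 0 → {q3}.
q7 on 0 → {q3}.
q12 on 0 → {q16}.
q16 on 0 → {q14}.
No 0-transition from q1, q2, q5, q8, q9, q10, q17.
Union after reading 0: {q3, q4, q14, q16}.
Now take the ε-closure:
From q3 via ε: add q5.
From q16 via ε: add q10.
From q10 via ε: add q8.
From q8 via ε: add q2, q9.
From q9 via ε: add q6.
From q6 via ε: add q1, q17.
No new states can be added; the closed set is {q1, q2, q3, q4, q5, q6, q8, q9, q10, q14, q16, q17}.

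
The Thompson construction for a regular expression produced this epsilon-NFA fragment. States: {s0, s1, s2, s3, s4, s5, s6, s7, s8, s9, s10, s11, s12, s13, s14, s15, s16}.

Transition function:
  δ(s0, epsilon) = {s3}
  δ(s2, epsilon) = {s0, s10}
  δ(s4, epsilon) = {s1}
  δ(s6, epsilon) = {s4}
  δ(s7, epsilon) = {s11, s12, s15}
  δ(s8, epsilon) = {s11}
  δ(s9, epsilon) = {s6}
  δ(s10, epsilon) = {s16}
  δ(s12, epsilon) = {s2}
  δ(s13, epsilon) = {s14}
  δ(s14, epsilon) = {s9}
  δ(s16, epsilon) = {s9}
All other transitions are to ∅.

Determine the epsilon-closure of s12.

{s0, s1, s2, s3, s4, s6, s9, s10, s12, s16}

Start with {s12}.
From s12 via epsilon: add s2.
From s2 via epsilon: add s0, s10.
From s0 via epsilon: add s3.
From s10 via epsilon: add s16.
From s16 via epsilon: add s9.
From s9 via epsilon: add s6.
From s6 via epsilon: add s4.
From s4 via epsilon: add s1.
No new states can be added; the closed set is {s0, s1, s2, s3, s4, s6, s9, s10, s12, s16}.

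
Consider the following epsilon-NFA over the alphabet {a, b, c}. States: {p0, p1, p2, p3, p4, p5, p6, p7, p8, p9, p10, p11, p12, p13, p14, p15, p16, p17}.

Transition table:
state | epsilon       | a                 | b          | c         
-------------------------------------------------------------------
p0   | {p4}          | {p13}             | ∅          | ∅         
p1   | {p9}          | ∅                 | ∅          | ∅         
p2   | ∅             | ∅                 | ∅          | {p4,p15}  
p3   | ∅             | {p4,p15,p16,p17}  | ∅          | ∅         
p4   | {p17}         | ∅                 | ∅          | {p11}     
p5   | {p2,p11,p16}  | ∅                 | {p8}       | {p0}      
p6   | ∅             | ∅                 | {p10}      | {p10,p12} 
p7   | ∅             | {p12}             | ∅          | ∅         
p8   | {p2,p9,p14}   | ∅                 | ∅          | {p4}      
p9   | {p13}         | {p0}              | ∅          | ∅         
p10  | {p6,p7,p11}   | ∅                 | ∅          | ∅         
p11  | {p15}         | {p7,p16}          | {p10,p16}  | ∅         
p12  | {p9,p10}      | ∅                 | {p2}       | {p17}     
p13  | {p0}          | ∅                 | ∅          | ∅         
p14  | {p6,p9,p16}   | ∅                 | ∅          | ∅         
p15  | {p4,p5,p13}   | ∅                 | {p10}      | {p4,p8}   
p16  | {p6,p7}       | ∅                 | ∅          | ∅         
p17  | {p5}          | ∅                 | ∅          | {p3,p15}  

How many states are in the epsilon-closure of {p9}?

12

Start with {p9}.
From p9 via epsilon: add p13.
From p13 via epsilon: add p0.
From p0 via epsilon: add p4.
From p4 via epsilon: add p17.
From p17 via epsilon: add p5.
From p5 via epsilon: add p2, p11, p16.
From p11 via epsilon: add p15.
From p16 via epsilon: add p6, p7.
epsilon-closure = {p0, p2, p4, p5, p6, p7, p9, p11, p13, p15, p16, p17}, which has 12 states.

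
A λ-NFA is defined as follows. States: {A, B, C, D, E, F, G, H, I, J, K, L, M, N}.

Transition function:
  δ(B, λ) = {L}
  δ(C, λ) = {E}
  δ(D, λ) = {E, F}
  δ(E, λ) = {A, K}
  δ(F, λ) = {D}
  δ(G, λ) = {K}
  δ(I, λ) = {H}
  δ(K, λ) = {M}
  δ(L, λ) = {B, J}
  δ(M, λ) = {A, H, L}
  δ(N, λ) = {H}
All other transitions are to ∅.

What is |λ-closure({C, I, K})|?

Start with {C, I, K}.
From C via λ: add E.
From I via λ: add H.
From K via λ: add M.
From E via λ: add A.
From M via λ: add L.
From L via λ: add B, J.
λ-closure = {A, B, C, E, H, I, J, K, L, M}, which has 10 states.

10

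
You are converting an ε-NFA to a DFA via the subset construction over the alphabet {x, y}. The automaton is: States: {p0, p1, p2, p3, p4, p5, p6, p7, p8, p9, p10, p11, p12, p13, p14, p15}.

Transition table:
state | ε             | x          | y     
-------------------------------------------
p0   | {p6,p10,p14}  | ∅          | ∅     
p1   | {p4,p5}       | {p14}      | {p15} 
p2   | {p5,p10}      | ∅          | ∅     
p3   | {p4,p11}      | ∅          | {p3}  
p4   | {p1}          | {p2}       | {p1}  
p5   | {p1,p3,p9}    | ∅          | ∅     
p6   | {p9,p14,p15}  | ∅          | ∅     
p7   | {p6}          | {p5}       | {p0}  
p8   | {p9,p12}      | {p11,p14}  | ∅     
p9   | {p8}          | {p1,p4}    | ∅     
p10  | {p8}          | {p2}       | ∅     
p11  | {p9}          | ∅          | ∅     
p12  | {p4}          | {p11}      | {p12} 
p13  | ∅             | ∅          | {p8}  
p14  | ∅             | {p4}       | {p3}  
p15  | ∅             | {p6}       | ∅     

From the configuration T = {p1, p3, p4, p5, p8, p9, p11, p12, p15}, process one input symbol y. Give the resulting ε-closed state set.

{p1, p3, p4, p5, p8, p9, p11, p12, p15}

p1 on y → {p15}.
p3 on y → {p3}.
p4 on y → {p1}.
p12 on y → {p12}.
No y-transition from p5, p8, p9, p11, p15.
Union after reading y: {p1, p3, p12, p15}.
Now take the ε-closure:
From p1 via ε: add p4, p5.
From p3 via ε: add p11.
From p5 via ε: add p9.
From p9 via ε: add p8.
No new states can be added; the closed set is {p1, p3, p4, p5, p8, p9, p11, p12, p15}.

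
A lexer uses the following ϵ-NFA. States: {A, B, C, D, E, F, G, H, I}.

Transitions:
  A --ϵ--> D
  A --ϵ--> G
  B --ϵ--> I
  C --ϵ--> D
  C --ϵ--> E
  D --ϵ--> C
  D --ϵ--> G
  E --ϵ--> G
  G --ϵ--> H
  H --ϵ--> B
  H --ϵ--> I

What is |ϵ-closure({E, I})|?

5

Start with {E, I}.
From E via ϵ: add G.
From G via ϵ: add H.
From H via ϵ: add B.
ϵ-closure = {B, E, G, H, I}, which has 5 states.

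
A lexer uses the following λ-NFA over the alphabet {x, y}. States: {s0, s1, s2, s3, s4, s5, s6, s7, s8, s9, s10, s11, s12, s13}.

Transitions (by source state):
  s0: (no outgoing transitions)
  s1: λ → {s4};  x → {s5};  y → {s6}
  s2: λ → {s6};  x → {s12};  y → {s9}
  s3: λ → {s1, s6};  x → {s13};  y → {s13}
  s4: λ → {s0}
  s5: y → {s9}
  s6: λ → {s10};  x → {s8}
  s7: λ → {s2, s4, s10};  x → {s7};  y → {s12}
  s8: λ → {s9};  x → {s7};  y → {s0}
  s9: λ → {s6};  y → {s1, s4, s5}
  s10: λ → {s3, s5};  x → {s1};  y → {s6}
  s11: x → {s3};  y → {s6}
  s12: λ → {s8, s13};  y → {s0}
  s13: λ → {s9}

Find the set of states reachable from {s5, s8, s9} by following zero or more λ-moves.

Start with {s5, s8, s9}.
From s9 via λ: add s6.
From s6 via λ: add s10.
From s10 via λ: add s3.
From s3 via λ: add s1.
From s1 via λ: add s4.
From s4 via λ: add s0.
No new states can be added; the closed set is {s0, s1, s3, s4, s5, s6, s8, s9, s10}.

{s0, s1, s3, s4, s5, s6, s8, s9, s10}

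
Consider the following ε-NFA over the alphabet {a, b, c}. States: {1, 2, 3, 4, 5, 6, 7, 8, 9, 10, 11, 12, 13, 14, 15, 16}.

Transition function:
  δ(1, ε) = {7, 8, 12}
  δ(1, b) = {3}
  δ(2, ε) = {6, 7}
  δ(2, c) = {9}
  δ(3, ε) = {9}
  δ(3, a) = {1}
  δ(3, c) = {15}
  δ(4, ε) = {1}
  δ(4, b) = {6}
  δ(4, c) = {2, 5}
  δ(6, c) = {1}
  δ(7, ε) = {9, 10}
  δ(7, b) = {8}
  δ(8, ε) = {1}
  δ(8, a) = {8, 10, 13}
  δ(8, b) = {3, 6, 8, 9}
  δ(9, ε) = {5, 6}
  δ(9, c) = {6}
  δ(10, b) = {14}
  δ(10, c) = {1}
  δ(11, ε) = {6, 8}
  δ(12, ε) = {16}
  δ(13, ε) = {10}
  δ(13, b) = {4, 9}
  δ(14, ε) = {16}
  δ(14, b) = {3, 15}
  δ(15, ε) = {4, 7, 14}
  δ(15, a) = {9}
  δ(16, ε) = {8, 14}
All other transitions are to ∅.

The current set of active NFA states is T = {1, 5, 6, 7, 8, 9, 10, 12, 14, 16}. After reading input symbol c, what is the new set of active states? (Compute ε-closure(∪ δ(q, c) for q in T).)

{1, 5, 6, 7, 8, 9, 10, 12, 14, 16}

6 on c → {1}.
9 on c → {6}.
10 on c → {1}.
No c-transition from 1, 5, 7, 8, 12, 14, 16.
Union after reading c: {1, 6}.
Now take the ε-closure:
From 1 via ε: add 7, 8, 12.
From 7 via ε: add 9, 10.
From 12 via ε: add 16.
From 9 via ε: add 5.
From 16 via ε: add 14.
No new states can be added; the closed set is {1, 5, 6, 7, 8, 9, 10, 12, 14, 16}.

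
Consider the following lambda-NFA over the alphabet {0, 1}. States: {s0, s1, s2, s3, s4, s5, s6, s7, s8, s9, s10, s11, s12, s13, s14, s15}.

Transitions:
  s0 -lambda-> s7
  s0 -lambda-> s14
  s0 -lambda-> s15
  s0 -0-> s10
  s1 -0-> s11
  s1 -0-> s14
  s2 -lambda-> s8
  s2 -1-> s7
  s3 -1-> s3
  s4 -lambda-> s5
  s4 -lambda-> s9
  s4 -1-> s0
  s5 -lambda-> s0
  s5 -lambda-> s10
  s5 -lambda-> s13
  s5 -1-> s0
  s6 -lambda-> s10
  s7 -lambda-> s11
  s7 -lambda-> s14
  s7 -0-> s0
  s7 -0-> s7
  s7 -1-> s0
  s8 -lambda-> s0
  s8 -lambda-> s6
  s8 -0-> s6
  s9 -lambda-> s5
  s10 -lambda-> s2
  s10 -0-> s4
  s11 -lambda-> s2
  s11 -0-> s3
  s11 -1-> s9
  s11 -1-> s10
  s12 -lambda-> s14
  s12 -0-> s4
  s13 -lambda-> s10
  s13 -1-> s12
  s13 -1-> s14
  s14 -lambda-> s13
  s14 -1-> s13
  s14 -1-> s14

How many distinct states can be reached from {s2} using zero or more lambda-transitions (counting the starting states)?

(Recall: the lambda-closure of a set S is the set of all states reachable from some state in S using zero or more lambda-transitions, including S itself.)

Start with {s2}.
From s2 via lambda: add s8.
From s8 via lambda: add s0, s6.
From s0 via lambda: add s7, s14, s15.
From s6 via lambda: add s10.
From s7 via lambda: add s11.
From s14 via lambda: add s13.
lambda-closure = {s0, s2, s6, s7, s8, s10, s11, s13, s14, s15}, which has 10 states.

10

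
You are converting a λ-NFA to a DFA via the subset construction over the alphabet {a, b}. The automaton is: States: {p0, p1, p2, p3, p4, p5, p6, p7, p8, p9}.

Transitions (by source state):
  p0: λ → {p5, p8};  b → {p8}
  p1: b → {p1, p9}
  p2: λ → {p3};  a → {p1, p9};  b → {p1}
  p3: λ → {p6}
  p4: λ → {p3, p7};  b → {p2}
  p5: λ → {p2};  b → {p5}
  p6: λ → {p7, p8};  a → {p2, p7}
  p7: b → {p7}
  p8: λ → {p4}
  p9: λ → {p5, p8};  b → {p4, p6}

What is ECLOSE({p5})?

{p2, p3, p4, p5, p6, p7, p8}

Start with {p5}.
From p5 via λ: add p2.
From p2 via λ: add p3.
From p3 via λ: add p6.
From p6 via λ: add p7, p8.
From p8 via λ: add p4.
No new states can be added; the closed set is {p2, p3, p4, p5, p6, p7, p8}.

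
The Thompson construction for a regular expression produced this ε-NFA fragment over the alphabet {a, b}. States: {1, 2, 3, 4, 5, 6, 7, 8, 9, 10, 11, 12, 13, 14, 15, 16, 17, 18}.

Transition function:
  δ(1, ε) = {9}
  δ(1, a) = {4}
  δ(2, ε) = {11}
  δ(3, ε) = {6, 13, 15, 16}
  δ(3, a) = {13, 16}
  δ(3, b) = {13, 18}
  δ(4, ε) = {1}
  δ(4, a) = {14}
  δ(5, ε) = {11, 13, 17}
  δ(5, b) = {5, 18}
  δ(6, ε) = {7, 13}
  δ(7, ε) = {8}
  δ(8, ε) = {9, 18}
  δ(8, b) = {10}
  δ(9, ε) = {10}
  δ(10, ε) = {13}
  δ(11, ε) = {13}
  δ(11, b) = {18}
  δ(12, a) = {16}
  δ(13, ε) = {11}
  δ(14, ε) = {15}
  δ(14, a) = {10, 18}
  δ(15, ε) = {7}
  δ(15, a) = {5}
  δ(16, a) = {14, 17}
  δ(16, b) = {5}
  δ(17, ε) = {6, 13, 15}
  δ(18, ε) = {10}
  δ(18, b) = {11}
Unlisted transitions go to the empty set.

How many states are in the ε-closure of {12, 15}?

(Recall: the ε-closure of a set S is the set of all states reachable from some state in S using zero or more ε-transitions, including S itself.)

Start with {12, 15}.
From 15 via ε: add 7.
From 7 via ε: add 8.
From 8 via ε: add 9, 18.
From 9 via ε: add 10.
From 10 via ε: add 13.
From 13 via ε: add 11.
ε-closure = {7, 8, 9, 10, 11, 12, 13, 15, 18}, which has 9 states.

9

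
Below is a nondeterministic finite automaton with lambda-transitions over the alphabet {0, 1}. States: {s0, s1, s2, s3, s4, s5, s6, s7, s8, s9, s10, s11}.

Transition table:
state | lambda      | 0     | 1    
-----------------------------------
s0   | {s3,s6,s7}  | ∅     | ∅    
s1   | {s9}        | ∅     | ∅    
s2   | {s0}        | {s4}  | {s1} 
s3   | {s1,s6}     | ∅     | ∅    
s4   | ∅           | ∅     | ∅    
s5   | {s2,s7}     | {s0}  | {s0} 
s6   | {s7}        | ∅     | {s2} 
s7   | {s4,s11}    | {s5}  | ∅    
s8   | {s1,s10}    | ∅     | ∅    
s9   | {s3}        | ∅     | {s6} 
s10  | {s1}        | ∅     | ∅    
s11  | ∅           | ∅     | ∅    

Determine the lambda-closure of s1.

Start with {s1}.
From s1 via lambda: add s9.
From s9 via lambda: add s3.
From s3 via lambda: add s6.
From s6 via lambda: add s7.
From s7 via lambda: add s4, s11.
No new states can be added; the closed set is {s1, s3, s4, s6, s7, s9, s11}.

{s1, s3, s4, s6, s7, s9, s11}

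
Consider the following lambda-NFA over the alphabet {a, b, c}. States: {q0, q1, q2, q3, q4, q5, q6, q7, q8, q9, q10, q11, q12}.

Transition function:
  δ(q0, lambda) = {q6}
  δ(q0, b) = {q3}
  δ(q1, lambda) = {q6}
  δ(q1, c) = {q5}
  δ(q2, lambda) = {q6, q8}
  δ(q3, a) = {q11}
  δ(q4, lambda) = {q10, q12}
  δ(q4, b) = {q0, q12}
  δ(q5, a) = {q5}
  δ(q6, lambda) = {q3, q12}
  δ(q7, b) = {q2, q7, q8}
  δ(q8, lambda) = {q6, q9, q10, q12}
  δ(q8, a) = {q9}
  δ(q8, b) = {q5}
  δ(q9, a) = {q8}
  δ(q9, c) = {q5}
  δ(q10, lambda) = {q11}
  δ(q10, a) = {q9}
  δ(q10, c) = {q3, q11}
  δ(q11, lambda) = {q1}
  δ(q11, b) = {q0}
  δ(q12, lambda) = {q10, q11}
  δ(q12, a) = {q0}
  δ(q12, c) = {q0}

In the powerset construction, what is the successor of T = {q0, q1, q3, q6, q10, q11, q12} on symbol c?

q1 on c → {q5}.
q10 on c → {q3, q11}.
q12 on c → {q0}.
No c-transition from q0, q3, q6, q11.
Union after reading c: {q0, q3, q5, q11}.
Now take the lambda-closure:
From q0 via lambda: add q6.
From q11 via lambda: add q1.
From q6 via lambda: add q12.
From q12 via lambda: add q10.
No new states can be added; the closed set is {q0, q1, q3, q5, q6, q10, q11, q12}.

{q0, q1, q3, q5, q6, q10, q11, q12}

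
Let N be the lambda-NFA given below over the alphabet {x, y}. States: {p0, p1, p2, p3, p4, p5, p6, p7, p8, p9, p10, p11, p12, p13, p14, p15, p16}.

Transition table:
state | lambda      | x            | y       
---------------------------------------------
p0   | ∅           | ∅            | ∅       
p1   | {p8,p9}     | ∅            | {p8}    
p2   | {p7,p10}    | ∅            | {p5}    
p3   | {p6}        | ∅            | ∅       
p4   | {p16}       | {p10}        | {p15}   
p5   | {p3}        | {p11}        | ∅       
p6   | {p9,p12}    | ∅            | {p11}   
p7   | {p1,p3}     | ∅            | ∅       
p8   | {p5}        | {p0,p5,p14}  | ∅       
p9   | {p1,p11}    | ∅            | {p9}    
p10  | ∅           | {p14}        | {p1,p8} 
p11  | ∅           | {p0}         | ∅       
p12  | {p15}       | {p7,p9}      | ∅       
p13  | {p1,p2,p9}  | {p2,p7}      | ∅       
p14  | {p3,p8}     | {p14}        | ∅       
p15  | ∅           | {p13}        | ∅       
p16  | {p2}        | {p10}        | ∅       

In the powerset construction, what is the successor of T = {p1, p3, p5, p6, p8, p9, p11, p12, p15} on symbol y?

{p1, p3, p5, p6, p8, p9, p11, p12, p15}

p1 on y → {p8}.
p6 on y → {p11}.
p9 on y → {p9}.
No y-transition from p3, p5, p8, p11, p12, p15.
Union after reading y: {p8, p9, p11}.
Now take the lambda-closure:
From p8 via lambda: add p5.
From p9 via lambda: add p1.
From p5 via lambda: add p3.
From p3 via lambda: add p6.
From p6 via lambda: add p12.
From p12 via lambda: add p15.
No new states can be added; the closed set is {p1, p3, p5, p6, p8, p9, p11, p12, p15}.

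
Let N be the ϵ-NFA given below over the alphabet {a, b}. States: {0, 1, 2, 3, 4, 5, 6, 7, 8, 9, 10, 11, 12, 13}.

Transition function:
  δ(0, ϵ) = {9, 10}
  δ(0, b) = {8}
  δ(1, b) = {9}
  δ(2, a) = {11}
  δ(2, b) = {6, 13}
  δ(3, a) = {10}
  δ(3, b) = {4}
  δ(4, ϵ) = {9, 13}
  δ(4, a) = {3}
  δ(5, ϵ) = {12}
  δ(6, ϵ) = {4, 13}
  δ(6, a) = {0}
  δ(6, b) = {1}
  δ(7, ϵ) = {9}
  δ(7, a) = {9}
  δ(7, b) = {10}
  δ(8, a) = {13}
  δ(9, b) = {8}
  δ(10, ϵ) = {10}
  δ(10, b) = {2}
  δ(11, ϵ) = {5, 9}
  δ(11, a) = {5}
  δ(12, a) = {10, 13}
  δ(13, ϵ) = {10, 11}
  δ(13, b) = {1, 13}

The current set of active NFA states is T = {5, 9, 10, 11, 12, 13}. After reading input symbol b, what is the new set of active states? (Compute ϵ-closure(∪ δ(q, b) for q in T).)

{1, 2, 5, 8, 9, 10, 11, 12, 13}

9 on b → {8}.
10 on b → {2}.
13 on b → {1, 13}.
No b-transition from 5, 11, 12.
Union after reading b: {1, 2, 8, 13}.
Now take the ϵ-closure:
From 13 via ϵ: add 10, 11.
From 11 via ϵ: add 5, 9.
From 5 via ϵ: add 12.
No new states can be added; the closed set is {1, 2, 5, 8, 9, 10, 11, 12, 13}.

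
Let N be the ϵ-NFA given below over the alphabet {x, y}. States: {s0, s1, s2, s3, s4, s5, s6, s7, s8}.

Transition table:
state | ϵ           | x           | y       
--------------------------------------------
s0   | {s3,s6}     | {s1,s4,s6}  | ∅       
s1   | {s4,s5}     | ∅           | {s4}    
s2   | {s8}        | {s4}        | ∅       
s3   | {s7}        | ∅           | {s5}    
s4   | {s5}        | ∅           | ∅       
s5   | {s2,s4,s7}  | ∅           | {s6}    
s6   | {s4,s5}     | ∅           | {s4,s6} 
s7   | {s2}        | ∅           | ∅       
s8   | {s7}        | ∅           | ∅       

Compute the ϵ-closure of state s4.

{s2, s4, s5, s7, s8}

Start with {s4}.
From s4 via ϵ: add s5.
From s5 via ϵ: add s2, s7.
From s2 via ϵ: add s8.
No new states can be added; the closed set is {s2, s4, s5, s7, s8}.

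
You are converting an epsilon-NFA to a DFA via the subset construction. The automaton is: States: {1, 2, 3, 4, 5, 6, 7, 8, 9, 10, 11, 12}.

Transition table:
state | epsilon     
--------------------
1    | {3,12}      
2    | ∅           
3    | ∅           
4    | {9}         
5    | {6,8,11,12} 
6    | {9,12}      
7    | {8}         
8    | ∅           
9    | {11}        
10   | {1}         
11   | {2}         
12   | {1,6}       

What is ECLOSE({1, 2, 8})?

{1, 2, 3, 6, 8, 9, 11, 12}

Start with {1, 2, 8}.
From 1 via epsilon: add 3, 12.
From 12 via epsilon: add 6.
From 6 via epsilon: add 9.
From 9 via epsilon: add 11.
No new states can be added; the closed set is {1, 2, 3, 6, 8, 9, 11, 12}.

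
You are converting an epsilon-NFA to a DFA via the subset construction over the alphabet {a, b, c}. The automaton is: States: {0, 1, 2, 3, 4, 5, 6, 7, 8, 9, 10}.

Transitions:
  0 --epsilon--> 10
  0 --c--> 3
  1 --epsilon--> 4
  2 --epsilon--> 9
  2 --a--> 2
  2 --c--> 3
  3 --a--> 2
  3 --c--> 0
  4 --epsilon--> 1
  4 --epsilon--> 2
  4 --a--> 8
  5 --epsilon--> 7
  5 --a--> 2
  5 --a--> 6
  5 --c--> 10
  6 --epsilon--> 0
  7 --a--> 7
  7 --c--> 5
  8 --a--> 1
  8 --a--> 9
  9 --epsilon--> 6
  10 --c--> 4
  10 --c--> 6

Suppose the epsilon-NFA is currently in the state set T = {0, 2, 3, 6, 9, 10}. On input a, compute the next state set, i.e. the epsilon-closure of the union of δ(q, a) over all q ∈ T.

2 on a → {2}.
3 on a → {2}.
No a-transition from 0, 6, 9, 10.
Union after reading a: {2}.
Now take the epsilon-closure:
From 2 via epsilon: add 9.
From 9 via epsilon: add 6.
From 6 via epsilon: add 0.
From 0 via epsilon: add 10.
No new states can be added; the closed set is {0, 2, 6, 9, 10}.

{0, 2, 6, 9, 10}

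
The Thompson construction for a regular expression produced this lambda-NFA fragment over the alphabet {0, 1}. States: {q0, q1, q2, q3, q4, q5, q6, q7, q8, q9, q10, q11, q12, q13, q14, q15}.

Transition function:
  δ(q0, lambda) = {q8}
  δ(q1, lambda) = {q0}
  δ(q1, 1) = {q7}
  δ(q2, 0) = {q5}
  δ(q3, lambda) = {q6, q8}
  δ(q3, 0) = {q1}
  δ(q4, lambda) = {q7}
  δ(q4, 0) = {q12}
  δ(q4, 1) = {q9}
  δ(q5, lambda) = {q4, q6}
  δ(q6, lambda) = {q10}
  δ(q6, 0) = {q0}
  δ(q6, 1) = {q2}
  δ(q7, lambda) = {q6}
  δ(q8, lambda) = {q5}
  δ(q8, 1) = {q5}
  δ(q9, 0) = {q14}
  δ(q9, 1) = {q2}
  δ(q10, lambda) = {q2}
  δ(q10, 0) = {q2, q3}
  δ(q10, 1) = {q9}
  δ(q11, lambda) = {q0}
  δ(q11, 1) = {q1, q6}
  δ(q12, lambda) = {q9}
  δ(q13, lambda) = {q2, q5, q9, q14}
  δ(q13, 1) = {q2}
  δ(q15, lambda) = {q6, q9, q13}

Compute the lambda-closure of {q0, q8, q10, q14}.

{q0, q2, q4, q5, q6, q7, q8, q10, q14}

Start with {q0, q8, q10, q14}.
From q8 via lambda: add q5.
From q10 via lambda: add q2.
From q5 via lambda: add q4, q6.
From q4 via lambda: add q7.
No new states can be added; the closed set is {q0, q2, q4, q5, q6, q7, q8, q10, q14}.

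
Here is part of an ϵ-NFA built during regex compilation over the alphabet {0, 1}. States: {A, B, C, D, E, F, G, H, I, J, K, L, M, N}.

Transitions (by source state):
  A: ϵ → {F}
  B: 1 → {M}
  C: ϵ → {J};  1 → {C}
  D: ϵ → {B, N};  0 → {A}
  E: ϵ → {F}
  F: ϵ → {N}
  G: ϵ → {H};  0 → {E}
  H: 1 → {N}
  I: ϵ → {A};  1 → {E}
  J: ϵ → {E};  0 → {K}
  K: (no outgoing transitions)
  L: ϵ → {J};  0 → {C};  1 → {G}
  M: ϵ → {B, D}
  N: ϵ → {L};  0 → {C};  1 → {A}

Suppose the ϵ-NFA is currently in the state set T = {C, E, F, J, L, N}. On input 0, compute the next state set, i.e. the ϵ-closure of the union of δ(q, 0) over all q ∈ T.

{C, E, F, J, K, L, N}

J on 0 → {K}.
L on 0 → {C}.
N on 0 → {C}.
No 0-transition from C, E, F.
Union after reading 0: {C, K}.
Now take the ϵ-closure:
From C via ϵ: add J.
From J via ϵ: add E.
From E via ϵ: add F.
From F via ϵ: add N.
From N via ϵ: add L.
No new states can be added; the closed set is {C, E, F, J, K, L, N}.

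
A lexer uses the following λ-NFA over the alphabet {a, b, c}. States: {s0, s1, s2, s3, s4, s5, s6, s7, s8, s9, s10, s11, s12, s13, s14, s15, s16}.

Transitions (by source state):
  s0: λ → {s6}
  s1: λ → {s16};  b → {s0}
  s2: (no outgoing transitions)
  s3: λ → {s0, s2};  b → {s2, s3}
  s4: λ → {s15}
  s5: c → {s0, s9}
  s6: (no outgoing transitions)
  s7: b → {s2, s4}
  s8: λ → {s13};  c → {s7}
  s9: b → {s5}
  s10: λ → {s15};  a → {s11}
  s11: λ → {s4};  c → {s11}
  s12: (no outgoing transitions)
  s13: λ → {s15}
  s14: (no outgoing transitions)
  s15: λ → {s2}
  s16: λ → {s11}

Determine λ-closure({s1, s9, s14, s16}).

{s1, s2, s4, s9, s11, s14, s15, s16}

Start with {s1, s9, s14, s16}.
From s16 via λ: add s11.
From s11 via λ: add s4.
From s4 via λ: add s15.
From s15 via λ: add s2.
No new states can be added; the closed set is {s1, s2, s4, s9, s11, s14, s15, s16}.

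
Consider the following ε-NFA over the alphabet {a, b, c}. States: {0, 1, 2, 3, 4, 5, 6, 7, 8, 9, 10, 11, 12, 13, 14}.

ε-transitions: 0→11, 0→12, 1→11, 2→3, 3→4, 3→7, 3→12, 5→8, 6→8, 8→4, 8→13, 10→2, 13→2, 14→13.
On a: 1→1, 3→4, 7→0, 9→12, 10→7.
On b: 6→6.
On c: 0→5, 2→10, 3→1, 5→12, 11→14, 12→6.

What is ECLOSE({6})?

Start with {6}.
From 6 via ε: add 8.
From 8 via ε: add 4, 13.
From 13 via ε: add 2.
From 2 via ε: add 3.
From 3 via ε: add 7, 12.
No new states can be added; the closed set is {2, 3, 4, 6, 7, 8, 12, 13}.

{2, 3, 4, 6, 7, 8, 12, 13}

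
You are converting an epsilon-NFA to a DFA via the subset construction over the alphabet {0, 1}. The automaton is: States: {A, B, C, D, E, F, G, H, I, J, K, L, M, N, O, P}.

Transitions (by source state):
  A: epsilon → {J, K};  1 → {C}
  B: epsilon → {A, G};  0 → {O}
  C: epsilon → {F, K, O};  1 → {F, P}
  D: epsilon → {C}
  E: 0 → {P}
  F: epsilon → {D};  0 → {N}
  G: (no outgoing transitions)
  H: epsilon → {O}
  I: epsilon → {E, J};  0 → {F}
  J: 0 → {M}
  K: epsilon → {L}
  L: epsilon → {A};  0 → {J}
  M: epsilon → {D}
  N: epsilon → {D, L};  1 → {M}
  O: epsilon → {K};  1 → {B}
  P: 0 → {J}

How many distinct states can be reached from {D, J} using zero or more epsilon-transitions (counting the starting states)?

Start with {D, J}.
From D via epsilon: add C.
From C via epsilon: add F, K, O.
From K via epsilon: add L.
From L via epsilon: add A.
epsilon-closure = {A, C, D, F, J, K, L, O}, which has 8 states.

8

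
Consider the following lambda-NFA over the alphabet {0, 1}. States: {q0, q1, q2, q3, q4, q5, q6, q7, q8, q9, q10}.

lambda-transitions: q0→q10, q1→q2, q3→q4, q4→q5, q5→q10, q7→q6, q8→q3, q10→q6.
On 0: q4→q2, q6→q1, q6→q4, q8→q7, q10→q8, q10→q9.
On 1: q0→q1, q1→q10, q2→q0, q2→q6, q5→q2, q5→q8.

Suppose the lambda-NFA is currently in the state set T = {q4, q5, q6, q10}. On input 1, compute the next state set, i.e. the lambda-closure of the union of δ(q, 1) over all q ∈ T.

q5 on 1 → {q2, q8}.
No 1-transition from q4, q6, q10.
Union after reading 1: {q2, q8}.
Now take the lambda-closure:
From q8 via lambda: add q3.
From q3 via lambda: add q4.
From q4 via lambda: add q5.
From q5 via lambda: add q10.
From q10 via lambda: add q6.
No new states can be added; the closed set is {q2, q3, q4, q5, q6, q8, q10}.

{q2, q3, q4, q5, q6, q8, q10}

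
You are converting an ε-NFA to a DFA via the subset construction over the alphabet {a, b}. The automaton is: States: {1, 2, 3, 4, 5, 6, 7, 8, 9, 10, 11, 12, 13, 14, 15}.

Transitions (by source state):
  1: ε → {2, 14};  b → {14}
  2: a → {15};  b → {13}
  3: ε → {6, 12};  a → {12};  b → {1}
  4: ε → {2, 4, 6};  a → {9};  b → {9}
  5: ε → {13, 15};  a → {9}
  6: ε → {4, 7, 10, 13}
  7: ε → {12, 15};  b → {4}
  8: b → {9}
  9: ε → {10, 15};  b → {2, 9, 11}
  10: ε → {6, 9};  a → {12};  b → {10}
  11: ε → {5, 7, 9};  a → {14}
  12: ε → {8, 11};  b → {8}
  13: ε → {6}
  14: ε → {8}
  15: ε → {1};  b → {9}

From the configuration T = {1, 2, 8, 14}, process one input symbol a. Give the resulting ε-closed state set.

2 on a → {15}.
No a-transition from 1, 8, 14.
Union after reading a: {15}.
Now take the ε-closure:
From 15 via ε: add 1.
From 1 via ε: add 2, 14.
From 14 via ε: add 8.
No new states can be added; the closed set is {1, 2, 8, 14, 15}.

{1, 2, 8, 14, 15}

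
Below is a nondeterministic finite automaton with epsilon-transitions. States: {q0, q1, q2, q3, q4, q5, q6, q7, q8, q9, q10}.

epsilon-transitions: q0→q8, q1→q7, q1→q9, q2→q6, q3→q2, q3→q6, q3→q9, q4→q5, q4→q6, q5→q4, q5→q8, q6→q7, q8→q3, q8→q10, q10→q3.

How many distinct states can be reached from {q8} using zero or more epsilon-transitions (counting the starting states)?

Start with {q8}.
From q8 via epsilon: add q3, q10.
From q3 via epsilon: add q2, q6, q9.
From q6 via epsilon: add q7.
epsilon-closure = {q2, q3, q6, q7, q8, q9, q10}, which has 7 states.

7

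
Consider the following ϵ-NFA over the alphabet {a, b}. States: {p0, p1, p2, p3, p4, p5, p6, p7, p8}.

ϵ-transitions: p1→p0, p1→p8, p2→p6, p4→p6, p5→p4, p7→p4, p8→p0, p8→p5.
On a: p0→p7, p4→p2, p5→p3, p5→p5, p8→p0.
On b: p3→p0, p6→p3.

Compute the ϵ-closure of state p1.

{p0, p1, p4, p5, p6, p8}

Start with {p1}.
From p1 via ϵ: add p0, p8.
From p8 via ϵ: add p5.
From p5 via ϵ: add p4.
From p4 via ϵ: add p6.
No new states can be added; the closed set is {p0, p1, p4, p5, p6, p8}.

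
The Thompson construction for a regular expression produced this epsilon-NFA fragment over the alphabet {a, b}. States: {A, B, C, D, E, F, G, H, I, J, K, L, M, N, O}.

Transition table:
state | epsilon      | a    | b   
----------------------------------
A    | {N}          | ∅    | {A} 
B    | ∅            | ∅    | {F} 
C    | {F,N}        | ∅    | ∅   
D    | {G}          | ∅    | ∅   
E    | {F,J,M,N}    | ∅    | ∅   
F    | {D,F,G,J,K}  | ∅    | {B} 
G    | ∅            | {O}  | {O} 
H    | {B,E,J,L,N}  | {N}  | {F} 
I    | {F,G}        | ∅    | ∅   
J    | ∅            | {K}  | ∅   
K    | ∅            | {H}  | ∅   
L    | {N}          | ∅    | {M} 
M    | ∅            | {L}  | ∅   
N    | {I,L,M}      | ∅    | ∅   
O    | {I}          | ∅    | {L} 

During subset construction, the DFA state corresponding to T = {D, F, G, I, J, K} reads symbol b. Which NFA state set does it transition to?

F on b → {B}.
G on b → {O}.
No b-transition from D, I, J, K.
Union after reading b: {B, O}.
Now take the epsilon-closure:
From O via epsilon: add I.
From I via epsilon: add F, G.
From F via epsilon: add D, J, K.
No new states can be added; the closed set is {B, D, F, G, I, J, K, O}.

{B, D, F, G, I, J, K, O}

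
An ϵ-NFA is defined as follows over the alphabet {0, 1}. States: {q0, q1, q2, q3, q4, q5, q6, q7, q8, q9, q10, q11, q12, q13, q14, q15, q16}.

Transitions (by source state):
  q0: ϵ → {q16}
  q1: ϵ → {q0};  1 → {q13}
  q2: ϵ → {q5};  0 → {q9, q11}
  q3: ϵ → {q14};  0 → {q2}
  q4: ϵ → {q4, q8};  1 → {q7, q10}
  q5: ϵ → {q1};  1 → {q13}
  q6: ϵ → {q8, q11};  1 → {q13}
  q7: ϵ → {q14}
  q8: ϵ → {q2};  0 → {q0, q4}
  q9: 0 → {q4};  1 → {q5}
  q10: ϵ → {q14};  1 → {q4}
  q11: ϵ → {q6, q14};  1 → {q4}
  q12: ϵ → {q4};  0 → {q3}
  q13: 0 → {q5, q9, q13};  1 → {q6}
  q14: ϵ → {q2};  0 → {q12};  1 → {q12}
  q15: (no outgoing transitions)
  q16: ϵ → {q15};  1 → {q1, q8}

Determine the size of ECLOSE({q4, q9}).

9

Start with {q4, q9}.
From q4 via ϵ: add q8.
From q8 via ϵ: add q2.
From q2 via ϵ: add q5.
From q5 via ϵ: add q1.
From q1 via ϵ: add q0.
From q0 via ϵ: add q16.
From q16 via ϵ: add q15.
ϵ-closure = {q0, q1, q2, q4, q5, q8, q9, q15, q16}, which has 9 states.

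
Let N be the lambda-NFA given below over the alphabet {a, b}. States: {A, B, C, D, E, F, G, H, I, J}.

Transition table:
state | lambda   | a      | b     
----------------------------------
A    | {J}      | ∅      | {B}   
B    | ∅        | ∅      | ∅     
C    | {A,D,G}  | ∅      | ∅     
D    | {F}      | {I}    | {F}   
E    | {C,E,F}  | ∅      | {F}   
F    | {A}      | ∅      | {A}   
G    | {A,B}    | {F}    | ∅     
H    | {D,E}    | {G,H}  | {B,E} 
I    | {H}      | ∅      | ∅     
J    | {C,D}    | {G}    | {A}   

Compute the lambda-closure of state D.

Start with {D}.
From D via lambda: add F.
From F via lambda: add A.
From A via lambda: add J.
From J via lambda: add C.
From C via lambda: add G.
From G via lambda: add B.
No new states can be added; the closed set is {A, B, C, D, F, G, J}.

{A, B, C, D, F, G, J}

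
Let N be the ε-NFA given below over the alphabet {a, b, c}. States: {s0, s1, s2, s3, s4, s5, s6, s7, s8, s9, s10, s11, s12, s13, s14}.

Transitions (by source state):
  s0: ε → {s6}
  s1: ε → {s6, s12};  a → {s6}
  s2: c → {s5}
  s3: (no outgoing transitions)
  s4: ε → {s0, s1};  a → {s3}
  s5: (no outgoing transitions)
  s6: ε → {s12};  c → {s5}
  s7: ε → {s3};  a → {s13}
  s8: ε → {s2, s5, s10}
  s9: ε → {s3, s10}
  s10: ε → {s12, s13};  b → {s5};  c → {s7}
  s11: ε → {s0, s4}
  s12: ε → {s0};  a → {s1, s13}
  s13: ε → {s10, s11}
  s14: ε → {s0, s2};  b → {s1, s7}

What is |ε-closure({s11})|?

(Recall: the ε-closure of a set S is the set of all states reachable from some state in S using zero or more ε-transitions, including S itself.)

Start with {s11}.
From s11 via ε: add s0, s4.
From s0 via ε: add s6.
From s4 via ε: add s1.
From s1 via ε: add s12.
ε-closure = {s0, s1, s4, s6, s11, s12}, which has 6 states.

6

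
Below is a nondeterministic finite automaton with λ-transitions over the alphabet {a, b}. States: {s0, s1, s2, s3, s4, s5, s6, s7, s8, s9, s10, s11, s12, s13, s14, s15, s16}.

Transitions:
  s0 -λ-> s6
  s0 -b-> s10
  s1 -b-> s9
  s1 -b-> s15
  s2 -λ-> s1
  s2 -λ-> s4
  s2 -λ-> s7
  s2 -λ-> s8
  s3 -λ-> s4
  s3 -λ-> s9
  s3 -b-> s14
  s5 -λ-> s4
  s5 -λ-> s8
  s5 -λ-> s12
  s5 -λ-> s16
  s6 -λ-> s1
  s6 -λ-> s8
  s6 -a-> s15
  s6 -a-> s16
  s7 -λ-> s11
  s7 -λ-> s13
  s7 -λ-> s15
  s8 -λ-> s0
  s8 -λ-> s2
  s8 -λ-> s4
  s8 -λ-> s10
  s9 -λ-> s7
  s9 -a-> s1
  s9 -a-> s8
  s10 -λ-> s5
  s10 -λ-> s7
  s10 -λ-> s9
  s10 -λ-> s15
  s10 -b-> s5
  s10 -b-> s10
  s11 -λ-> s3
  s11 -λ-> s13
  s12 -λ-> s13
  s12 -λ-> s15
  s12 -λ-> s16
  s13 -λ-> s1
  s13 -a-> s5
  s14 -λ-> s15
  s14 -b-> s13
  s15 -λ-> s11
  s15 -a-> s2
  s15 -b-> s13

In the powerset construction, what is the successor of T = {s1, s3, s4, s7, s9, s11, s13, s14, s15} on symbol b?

{s1, s3, s4, s7, s9, s11, s13, s14, s15}

s1 on b → {s9, s15}.
s3 on b → {s14}.
s14 on b → {s13}.
s15 on b → {s13}.
No b-transition from s4, s7, s9, s11, s13.
Union after reading b: {s9, s13, s14, s15}.
Now take the λ-closure:
From s9 via λ: add s7.
From s13 via λ: add s1.
From s15 via λ: add s11.
From s11 via λ: add s3.
From s3 via λ: add s4.
No new states can be added; the closed set is {s1, s3, s4, s7, s9, s11, s13, s14, s15}.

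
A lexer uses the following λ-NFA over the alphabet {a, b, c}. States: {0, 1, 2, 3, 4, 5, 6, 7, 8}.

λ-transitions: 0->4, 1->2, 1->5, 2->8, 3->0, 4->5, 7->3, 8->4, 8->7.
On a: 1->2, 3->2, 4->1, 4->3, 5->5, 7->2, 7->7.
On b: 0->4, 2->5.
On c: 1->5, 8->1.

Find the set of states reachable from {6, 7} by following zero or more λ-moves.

Start with {6, 7}.
From 7 via λ: add 3.
From 3 via λ: add 0.
From 0 via λ: add 4.
From 4 via λ: add 5.
No new states can be added; the closed set is {0, 3, 4, 5, 6, 7}.

{0, 3, 4, 5, 6, 7}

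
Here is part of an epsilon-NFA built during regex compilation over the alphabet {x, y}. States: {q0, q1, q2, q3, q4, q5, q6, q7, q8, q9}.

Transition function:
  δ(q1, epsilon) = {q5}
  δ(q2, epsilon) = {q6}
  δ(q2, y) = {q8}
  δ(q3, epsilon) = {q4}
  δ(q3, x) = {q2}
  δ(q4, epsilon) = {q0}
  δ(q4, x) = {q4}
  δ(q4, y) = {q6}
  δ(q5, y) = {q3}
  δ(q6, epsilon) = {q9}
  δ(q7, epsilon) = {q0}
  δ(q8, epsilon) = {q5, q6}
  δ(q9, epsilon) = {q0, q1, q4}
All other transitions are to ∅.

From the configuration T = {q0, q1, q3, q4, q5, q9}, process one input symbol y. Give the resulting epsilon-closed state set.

{q0, q1, q3, q4, q5, q6, q9}

q4 on y → {q6}.
q5 on y → {q3}.
No y-transition from q0, q1, q3, q9.
Union after reading y: {q3, q6}.
Now take the epsilon-closure:
From q3 via epsilon: add q4.
From q6 via epsilon: add q9.
From q4 via epsilon: add q0.
From q9 via epsilon: add q1.
From q1 via epsilon: add q5.
No new states can be added; the closed set is {q0, q1, q3, q4, q5, q6, q9}.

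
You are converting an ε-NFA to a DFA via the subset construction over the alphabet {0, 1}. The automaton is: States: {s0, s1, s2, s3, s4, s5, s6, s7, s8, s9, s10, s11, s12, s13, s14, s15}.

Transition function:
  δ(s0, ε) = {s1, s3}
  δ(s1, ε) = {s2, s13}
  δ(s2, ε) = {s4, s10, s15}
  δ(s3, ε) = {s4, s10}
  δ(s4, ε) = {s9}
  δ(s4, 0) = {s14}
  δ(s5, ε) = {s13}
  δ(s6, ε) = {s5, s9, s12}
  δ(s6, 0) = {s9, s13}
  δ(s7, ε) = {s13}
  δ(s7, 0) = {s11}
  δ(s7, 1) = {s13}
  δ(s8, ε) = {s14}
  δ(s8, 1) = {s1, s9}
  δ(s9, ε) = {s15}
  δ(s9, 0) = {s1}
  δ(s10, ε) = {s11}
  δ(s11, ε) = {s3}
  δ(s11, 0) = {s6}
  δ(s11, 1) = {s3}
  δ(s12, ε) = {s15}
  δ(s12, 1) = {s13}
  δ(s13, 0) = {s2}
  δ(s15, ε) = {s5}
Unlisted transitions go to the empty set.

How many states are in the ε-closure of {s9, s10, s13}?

8

Start with {s9, s10, s13}.
From s9 via ε: add s15.
From s10 via ε: add s11.
From s11 via ε: add s3.
From s15 via ε: add s5.
From s3 via ε: add s4.
ε-closure = {s3, s4, s5, s9, s10, s11, s13, s15}, which has 8 states.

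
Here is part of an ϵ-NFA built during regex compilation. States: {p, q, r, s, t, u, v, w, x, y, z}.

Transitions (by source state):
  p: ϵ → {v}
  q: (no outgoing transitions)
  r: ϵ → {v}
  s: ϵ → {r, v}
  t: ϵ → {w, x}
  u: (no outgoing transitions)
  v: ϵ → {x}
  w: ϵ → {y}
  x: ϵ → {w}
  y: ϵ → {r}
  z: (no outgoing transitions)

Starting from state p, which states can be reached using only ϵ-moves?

Start with {p}.
From p via ϵ: add v.
From v via ϵ: add x.
From x via ϵ: add w.
From w via ϵ: add y.
From y via ϵ: add r.
No new states can be added; the closed set is {p, r, v, w, x, y}.

{p, r, v, w, x, y}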